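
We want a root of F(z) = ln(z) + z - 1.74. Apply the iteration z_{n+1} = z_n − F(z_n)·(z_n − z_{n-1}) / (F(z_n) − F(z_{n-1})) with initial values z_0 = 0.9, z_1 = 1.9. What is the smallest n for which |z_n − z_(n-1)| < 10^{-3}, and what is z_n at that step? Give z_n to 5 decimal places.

n = 5, z_n = 1.40206

F(0.9) = -0.9453605, F(1.9) = 0.8018539
z_2 = 1.9000000 − 0.8018539·(1.0000000)/(1.7472144) = 1.4410673;  |Δ| = 0.4589327
F(1.4410673) = 0.0664513
z_3 = 1.4410673 − 0.0664513·(-0.4589327)/(-0.7354026) = 1.3995979;  |Δ| = 0.0414693
F(1.3995979) = -0.0042171
z_4 = 1.3995979 − (-0.0042171)·(-0.0414693)/(-0.0706683) = 1.4020726;  |Δ| = 0.0024746
F(1.4020726) = 0.0000241
z_5 = 1.4020726 − 0.0000241·(0.0024746)/(0.0042412) = 1.4020585;  |Δ| = 0.0000141
|z_5 − z_4| = 0.0000141 < 10^{-3}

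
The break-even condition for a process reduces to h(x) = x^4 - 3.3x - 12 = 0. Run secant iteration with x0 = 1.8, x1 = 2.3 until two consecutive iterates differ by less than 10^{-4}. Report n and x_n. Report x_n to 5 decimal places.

h(1.8) = -7.4424000, h(2.3) = 8.3941000
x2 = 2.3000000 − 8.3941000·(0.5000000)/(15.8365000) = 2.0349762;  |Δ| = 0.2650238
h(2.0349762) = -1.5664804
x3 = 2.0349762 − (-1.5664804)·(-0.2650238)/(-9.9605804) = 2.0766559;  |Δ| = 0.0416798
h(2.0766559) = -0.2553097
x4 = 2.0766559 − (-0.2553097)·(0.0416798)/(1.3111707) = 2.0847718;  |Δ| = 0.0081158
h(2.0847718) = 0.0103449
x5 = 2.0847718 − 0.0103449·(0.0081158)/(0.2656546) = 2.0844557;  |Δ| = 0.0003160
h(2.0844557) = -0.0000641
x6 = 2.0844557 − (-0.0000641)·(-0.0003160)/(-0.0104090) = 2.0844577;  |Δ| = 0.0000019
|x6 − x5| = 0.0000019 < 10^{-4}

n = 6, x_n = 2.08446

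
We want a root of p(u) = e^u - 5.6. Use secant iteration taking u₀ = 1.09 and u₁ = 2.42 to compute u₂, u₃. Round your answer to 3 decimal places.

1.512, 1.656

p(1.09) = -2.62573, p(2.42) = 5.64586
u₂ = 2.42000 − 5.64586·(2.42000 − 1.09000) / (5.64586 − (-2.62573)) = 2.42000 − (7.50899)/(8.27159) = 1.51219
p(1.51219) = -1.06333
u₃ = 1.51219 − (-1.06333)·(1.51219 − 2.42000) / (-1.06333 − 5.64586) = 1.51219 − (0.96529)/(-6.70918) = 1.65607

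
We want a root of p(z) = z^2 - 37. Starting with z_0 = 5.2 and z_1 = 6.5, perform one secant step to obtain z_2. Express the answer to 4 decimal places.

p(5.2) = -9.960000, p(6.5) = 5.250000
z_2 = 6.500000 − 5.250000·(6.500000 − 5.200000) / (5.250000 − (-9.960000)) = 6.500000 − (6.825000)/(15.210000) = 6.051282

6.0513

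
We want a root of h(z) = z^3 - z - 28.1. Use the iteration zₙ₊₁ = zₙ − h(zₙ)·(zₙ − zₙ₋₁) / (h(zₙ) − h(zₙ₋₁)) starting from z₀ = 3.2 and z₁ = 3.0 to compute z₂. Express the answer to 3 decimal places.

h(3.2) = 1.46800, h(3.0) = -4.10000
z₂ = 3.00000 − (-4.10000)·(3.00000 − 3.20000) / (-4.10000 − 1.46800) = 3.00000 − (0.82000)/(-5.56800) = 3.14727

3.147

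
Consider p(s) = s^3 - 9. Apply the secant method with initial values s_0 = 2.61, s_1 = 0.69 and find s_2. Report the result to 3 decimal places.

p(2.61) = 8.77958, p(0.69) = -8.67149
s_2 = 0.69000 − (-8.67149)·(0.69000 − 2.61000) / (-8.67149 − 8.77958) = 0.69000 − (16.64926)/(-17.45107) = 1.64405

1.644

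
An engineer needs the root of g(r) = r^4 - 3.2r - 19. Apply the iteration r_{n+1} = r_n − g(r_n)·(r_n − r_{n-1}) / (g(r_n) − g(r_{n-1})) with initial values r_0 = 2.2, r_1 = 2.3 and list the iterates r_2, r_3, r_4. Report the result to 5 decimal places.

g(2.2) = -2.6144000, g(2.3) = 1.6241000
r_2 = 2.3000000 − 1.6241000·(2.3000000 − 2.2000000) / (1.6241000 − (-2.6144000)) = 2.3000000 − (0.1624100)/(4.2385000) = 2.2616822
g(2.2616822) = -0.0720468
r_3 = 2.2616822 − (-0.0720468)·(2.2616822 − 2.3000000) / (-0.0720468 − 1.6241000) = 2.2616822 − (0.0027607)/(-1.6961468) = 2.2633098
g(2.2633098) = -0.0018545
r_4 = 2.2633098 − (-0.0018545)·(2.2633098 − 2.2616822) / (-0.0018545 − (-0.0720468)) = 2.2633098 − (-0.0000030)/(0.0701924) = 2.2633528

2.26168, 2.26331, 2.26335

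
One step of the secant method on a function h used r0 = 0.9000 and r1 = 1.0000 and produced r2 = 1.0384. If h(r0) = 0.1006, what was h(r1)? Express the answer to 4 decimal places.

The secant line through (0.9000, 0.1006) and (1.0000, h(r1)) crosses zero at r2 = 1.0384.
So (0.9000, 0.1006), (1.0000, h(r1)), (1.0384, 0) are collinear:
h(r1) = 0.1006 · (1.0000 − 1.0384) / (0.9000 − 1.0384) = 0.1006 · (-0.038400)/(-0.138400) = 0.027912

0.0279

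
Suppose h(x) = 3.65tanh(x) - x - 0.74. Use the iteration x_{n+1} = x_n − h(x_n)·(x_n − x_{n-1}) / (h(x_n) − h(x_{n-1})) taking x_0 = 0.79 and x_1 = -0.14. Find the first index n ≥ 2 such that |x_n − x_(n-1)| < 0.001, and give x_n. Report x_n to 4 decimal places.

n = 5, x_n = 0.2901

h(0.79) = 0.873193, h(-0.14) = -1.107687
x_2 = -0.140000 − (-1.107687)·(-0.930000)/(-1.980880) = 0.380046;  |Δ| = 0.520046
h(0.380046) = 0.203982
x_3 = 0.380046 − 0.203982·(0.520046)/(1.311670) = 0.299172;  |Δ| = 0.080874
h(0.299172) = 0.021353
x_4 = 0.299172 − 0.021353·(-0.080874)/(-0.182630) = 0.289716;  |Δ| = 0.009456
h(0.289716) = -0.000877
x_5 = 0.289716 − (-0.000877)·(-0.009456)/(-0.022230) = 0.290090;  |Δ| = 0.000373
|x_5 − x_4| = 0.000373 < 0.001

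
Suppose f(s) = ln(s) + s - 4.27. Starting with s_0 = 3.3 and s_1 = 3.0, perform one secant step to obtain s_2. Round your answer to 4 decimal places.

3.1301

f(3.3) = 0.223922, f(3.0) = -0.171388
s_2 = 3.000000 − (-0.171388)·(3.000000 − 3.300000) / (-0.171388 − 0.223922) = 3.000000 − (0.051416)/(-0.395310) = 3.130066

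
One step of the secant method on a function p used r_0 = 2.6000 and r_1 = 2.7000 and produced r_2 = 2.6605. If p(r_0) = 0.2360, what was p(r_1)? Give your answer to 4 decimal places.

-0.1541

The secant line through (2.6000, 0.2360) and (2.7000, p(r_1)) crosses zero at r_2 = 2.6605.
So (2.6000, 0.2360), (2.7000, p(r_1)), (2.6605, 0) are collinear:
p(r_1) = 0.2360 · (2.7000 − 2.6605) / (2.6000 − 2.6605) = 0.2360 · (0.039500)/(-0.060500) = -0.154083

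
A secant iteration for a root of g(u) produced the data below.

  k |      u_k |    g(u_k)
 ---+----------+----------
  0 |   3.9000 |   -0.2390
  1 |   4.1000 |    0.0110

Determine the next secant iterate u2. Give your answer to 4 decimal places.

u2 = 4.1000 − 0.0110·(4.1000 − 3.9000) / (0.0110 − (-0.2390))
   = 4.1000 − (0.002200)/(0.250000) = 4.091200

4.0912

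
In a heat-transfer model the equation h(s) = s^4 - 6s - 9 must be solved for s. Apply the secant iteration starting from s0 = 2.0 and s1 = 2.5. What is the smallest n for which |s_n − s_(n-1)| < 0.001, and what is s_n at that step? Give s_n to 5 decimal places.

n = 5, s_n = 2.16557

h(2.0) = -5.0000000, h(2.5) = 15.0625000
s2 = 2.5000000 − 15.0625000·(0.5000000)/(20.0625000) = 2.1246106;  |Δ| = 0.3753894
h(2.1246106) = -1.3717369
s3 = 2.1246106 − (-1.3717369)·(-0.3753894)/(-16.4342369) = 2.1559437;  |Δ| = 0.0313331
h(2.1559437) = -0.3308919
s4 = 2.1559437 − (-0.3308919)·(0.0313331)/(1.0408450) = 2.1659047;  |Δ| = 0.0099610
h(2.1659047) = 0.0113959
s5 = 2.1659047 − 0.0113959·(0.0099610)/(0.3422879) = 2.1655731;  |Δ| = 0.0003316
|s5 − s4| = 0.0003316 < 0.001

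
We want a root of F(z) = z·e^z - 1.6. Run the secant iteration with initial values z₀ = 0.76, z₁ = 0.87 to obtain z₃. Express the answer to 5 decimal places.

F(0.76) = 0.0250899, F(0.87) = 0.4766124
z₂ = 0.8700000 − 0.4766124·(0.8700000 − 0.7600000) / (0.4766124 − 0.0250899) = 0.8700000 − (0.0524274)/(0.4515225) = 0.7538876
F(0.7538876) = 0.0021966
z₃ = 0.7538876 − 0.0021966·(0.7538876 − 0.8700000) / (0.0021966 − 0.4766124) = 0.7538876 − (-0.0002551)/(-0.4744158) = 0.7533500

0.75335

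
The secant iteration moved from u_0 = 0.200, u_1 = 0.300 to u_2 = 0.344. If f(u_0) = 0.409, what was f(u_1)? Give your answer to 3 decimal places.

0.125

The secant line through (0.200, 0.409) and (0.300, f(u_1)) crosses zero at u_2 = 0.344.
So (0.200, 0.409), (0.300, f(u_1)), (0.344, 0) are collinear:
f(u_1) = 0.409 · (0.300 − 0.344) / (0.200 − 0.344) = 0.409 · (-0.04400)/(-0.14400) = 0.12497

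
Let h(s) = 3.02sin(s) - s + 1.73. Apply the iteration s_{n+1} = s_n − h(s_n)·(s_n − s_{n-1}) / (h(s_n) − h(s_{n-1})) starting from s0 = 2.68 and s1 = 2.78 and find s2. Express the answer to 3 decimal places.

h(2.68) = 0.39503, h(2.78) = 0.01837
s2 = 2.78000 − 0.01837·(2.78000 − 2.68000) / (0.01837 − 0.39503) = 2.78000 − (0.00184)/(-0.37666) = 2.78488

2.785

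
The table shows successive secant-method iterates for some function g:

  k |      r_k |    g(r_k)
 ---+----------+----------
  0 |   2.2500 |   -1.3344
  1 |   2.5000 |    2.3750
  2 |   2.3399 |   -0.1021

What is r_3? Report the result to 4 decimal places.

r_3 = 2.3399 − (-0.1021)·(2.3399 − 2.5000) / (-0.1021 − 2.3750)
   = 2.3399 − (0.016346)/(-2.477100) = 2.346499

2.3465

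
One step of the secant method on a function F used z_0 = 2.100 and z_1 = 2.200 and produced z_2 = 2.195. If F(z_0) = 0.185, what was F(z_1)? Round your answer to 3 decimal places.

The secant line through (2.100, 0.185) and (2.200, F(z_1)) crosses zero at z_2 = 2.195.
So (2.100, 0.185), (2.200, F(z_1)), (2.195, 0) are collinear:
F(z_1) = 0.185 · (2.200 − 2.195) / (2.100 − 2.195) = 0.185 · (0.00500)/(-0.09500) = -0.00974

-0.010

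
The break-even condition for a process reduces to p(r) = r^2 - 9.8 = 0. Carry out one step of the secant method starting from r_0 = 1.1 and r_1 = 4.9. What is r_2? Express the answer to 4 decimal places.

2.5317

p(1.1) = -8.590000, p(4.9) = 14.210000
r_2 = 4.900000 − 14.210000·(4.900000 − 1.100000) / (14.210000 − (-8.590000)) = 4.900000 − (53.998000)/(22.800000) = 2.531667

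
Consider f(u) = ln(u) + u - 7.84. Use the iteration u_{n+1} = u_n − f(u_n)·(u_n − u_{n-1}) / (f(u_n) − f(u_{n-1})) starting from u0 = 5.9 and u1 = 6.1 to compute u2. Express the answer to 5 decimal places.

f(5.9) = -0.1650476, f(6.1) = 0.0682888
u2 = 6.1000000 − 0.0682888·(6.1000000 − 5.9000000) / (0.0682888 − (-0.1650476)) = 6.1000000 − (0.0136578)/(0.2333364) = 6.0414675

6.04147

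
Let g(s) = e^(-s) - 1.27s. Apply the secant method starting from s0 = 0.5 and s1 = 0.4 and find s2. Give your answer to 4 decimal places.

0.4851

g(0.5) = -0.028469, g(0.4) = 0.162320
s2 = 0.400000 − 0.162320·(0.400000 − 0.500000) / (0.162320 − (-0.028469)) = 0.400000 − (-0.016232)/(0.190789) = 0.485078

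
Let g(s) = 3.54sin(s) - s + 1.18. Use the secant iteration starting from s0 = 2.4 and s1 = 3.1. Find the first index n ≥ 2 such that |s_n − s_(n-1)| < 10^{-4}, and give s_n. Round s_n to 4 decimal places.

g(2.4) = 1.171140, g(3.1) = -1.772804
s2 = 3.100000 − (-1.772804)·(0.700000)/(-2.943944) = 2.678469;  |Δ| = 0.421531
g(2.678469) = 0.083007
s3 = 2.678469 − 0.083007·(-0.421531)/(1.855812) = 2.697324;  |Δ| = 0.018854
g(2.697324) = 0.004162
s4 = 2.697324 − 0.004162·(0.018854)/(-0.078845) = 2.698319;  |Δ| = 0.000995
g(2.698319) = -0.000015
s5 = 2.698319 − (-0.000015)·(0.000995)/(-0.004177) = 2.698315;  |Δ| = 0.000004
|s5 − s4| = 0.000004 < 10^{-4}

n = 5, s_n = 2.6983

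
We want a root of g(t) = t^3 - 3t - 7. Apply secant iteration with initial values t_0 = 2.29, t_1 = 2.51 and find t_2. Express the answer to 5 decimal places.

2.42021

g(2.29) = -1.8610110, g(2.51) = 1.2832510
t_2 = 2.5100000 − 1.2832510·(2.5100000 − 2.2900000) / (1.2832510 − (-1.8610110)) = 2.5100000 − (0.2823152)/(3.1442620) = 2.4202126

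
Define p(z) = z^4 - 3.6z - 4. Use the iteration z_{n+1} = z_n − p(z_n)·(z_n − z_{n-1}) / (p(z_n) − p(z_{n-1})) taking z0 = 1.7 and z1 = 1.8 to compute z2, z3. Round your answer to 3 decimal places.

1.799, 1.799

p(1.7) = -1.76790, p(1.8) = 0.01760
z2 = 1.80000 − 0.01760·(1.80000 − 1.70000) / (0.01760 − (-1.76790)) = 1.80000 − (0.00176)/(1.78550) = 1.79901
p(1.79901) = -0.00183
z3 = 1.79901 − (-0.00183)·(1.79901 − 1.80000) / (-0.00183 − 0.01760) = 1.79901 − (0.00000)/(-0.01943) = 1.79911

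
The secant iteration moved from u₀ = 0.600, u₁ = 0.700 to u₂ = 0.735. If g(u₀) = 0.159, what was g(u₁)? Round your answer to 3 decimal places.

0.041

The secant line through (0.600, 0.159) and (0.700, g(u₁)) crosses zero at u₂ = 0.735.
So (0.600, 0.159), (0.700, g(u₁)), (0.735, 0) are collinear:
g(u₁) = 0.159 · (0.700 − 0.735) / (0.600 − 0.735) = 0.159 · (-0.03500)/(-0.13500) = 0.04122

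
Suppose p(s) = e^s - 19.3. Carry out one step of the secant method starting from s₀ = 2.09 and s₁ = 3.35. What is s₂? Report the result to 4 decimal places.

p(2.09) = -11.215085, p(3.35) = 9.202734
s₂ = 3.350000 − 9.202734·(3.350000 − 2.090000) / (9.202734 − (-11.215085)) = 3.350000 − (11.595444)/(20.417818) = 2.782092

2.7821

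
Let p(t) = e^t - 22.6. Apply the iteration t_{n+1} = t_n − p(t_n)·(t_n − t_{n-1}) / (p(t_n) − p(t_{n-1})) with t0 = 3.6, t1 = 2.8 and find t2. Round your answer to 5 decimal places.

p(3.6) = 13.9982344, p(2.8) = -6.1553532
t2 = 2.8000000 − (-6.1553532)·(2.8000000 − 3.6000000) / (-6.1553532 − 13.9982344) = 2.8000000 − (4.9242826)/(-20.1535877) = 3.0443378

3.04434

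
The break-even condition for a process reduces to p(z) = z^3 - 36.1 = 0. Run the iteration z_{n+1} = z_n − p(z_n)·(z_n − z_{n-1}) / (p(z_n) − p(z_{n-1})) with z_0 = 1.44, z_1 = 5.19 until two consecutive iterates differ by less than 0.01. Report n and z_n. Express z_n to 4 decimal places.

p(1.44) = -33.114016, p(5.19) = 103.698359
z_2 = 5.190000 − 103.698359·(3.750000)/(136.812375) = 2.347649;  |Δ| = 2.842351
p(2.347649) = -23.161043
z_3 = 2.347649 − (-23.161043)·(-2.842351)/(-126.859402) = 2.866584;  |Δ| = 0.518935
p(2.866584) = -12.544411
z_4 = 2.866584 − (-12.544411)·(0.518935)/(10.616632) = 3.479748;  |Δ| = 0.613164
p(3.479748) = 6.035037
z_5 = 3.479748 − 6.035037·(0.613164)/(18.579448) = 3.280578;  |Δ| = 0.199170
p(3.280578) = -0.793789
z_6 = 3.280578 − (-0.793789)·(-0.199170)/(-6.828826) = 3.303730;  |Δ| = 0.023152
p(3.303730) = -0.041012
z_7 = 3.303730 − (-0.041012)·(0.023152)/(0.752776) = 3.304991;  |Δ| = 0.001261
|z_7 − z_6| = 0.001261 < 0.01

n = 7, z_n = 3.3050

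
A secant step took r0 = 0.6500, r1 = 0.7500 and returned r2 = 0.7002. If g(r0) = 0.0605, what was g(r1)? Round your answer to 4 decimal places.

The secant line through (0.6500, 0.0605) and (0.7500, g(r1)) crosses zero at r2 = 0.7002.
So (0.6500, 0.0605), (0.7500, g(r1)), (0.7002, 0) are collinear:
g(r1) = 0.0605 · (0.7500 − 0.7002) / (0.6500 − 0.7002) = 0.0605 · (0.049800)/(-0.050200) = -0.060018

-0.0600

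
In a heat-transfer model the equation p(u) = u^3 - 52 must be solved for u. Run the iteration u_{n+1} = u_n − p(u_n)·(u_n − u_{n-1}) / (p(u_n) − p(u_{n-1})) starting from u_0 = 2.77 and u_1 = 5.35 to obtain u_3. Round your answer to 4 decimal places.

p(2.77) = -30.746067, p(5.35) = 101.130375
u_2 = 5.350000 − 101.130375·(5.350000 − 2.770000) / (101.130375 − (-30.746067)) = 5.350000 − (260.916367)/(131.876442) = 3.371509
p(3.371509) = -13.675815
u_3 = 3.371509 − (-13.675815)·(3.371509 − 5.350000) / (-13.675815 − 101.130375) = 3.371509 − (27.057478)/(-114.806190) = 3.607189

3.6072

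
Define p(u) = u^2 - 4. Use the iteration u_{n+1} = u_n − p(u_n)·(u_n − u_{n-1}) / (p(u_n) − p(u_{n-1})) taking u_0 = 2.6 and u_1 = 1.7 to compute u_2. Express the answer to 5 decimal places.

1.95814

p(2.6) = 2.7600000, p(1.7) = -1.1100000
u_2 = 1.7000000 − (-1.1100000)·(1.7000000 − 2.6000000) / (-1.1100000 − 2.7600000) = 1.7000000 − (0.9990000)/(-3.8700000) = 1.9581395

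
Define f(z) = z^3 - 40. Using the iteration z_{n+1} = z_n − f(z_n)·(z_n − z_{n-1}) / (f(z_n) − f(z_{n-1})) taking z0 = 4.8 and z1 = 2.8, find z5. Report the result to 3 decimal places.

3.420

f(4.8) = 70.59200, f(2.8) = -18.04800
z2 = 2.80000 − (-18.04800)·(2.80000 − 4.80000) / (-18.04800 − 70.59200) = 2.80000 − (36.09600)/(-88.64000) = 3.20722
f(3.20722) = -7.00969
z3 = 3.20722 − (-7.00969)·(3.20722 − 2.80000) / (-7.00969 − (-18.04800)) = 3.20722 − (-2.85449)/(11.03831) = 3.46582
f(3.46582) = 1.63107
z4 = 3.46582 − 1.63107·(3.46582 − 3.20722) / (1.63107 − (-7.00969)) = 3.46582 − (0.42179)/(8.64076) = 3.41700
f(3.41700) = -0.10333
z5 = 3.41700 − (-0.10333)·(3.41700 − 3.46582) / (-0.10333 − 1.63107) = 3.41700 − (0.00504)/(-1.73439) = 3.41991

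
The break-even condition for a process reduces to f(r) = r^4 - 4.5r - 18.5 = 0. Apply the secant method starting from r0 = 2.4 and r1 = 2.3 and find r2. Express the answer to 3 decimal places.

2.318

f(2.4) = 3.87760, f(2.3) = -0.86590
r2 = 2.30000 − (-0.86590)·(2.30000 − 2.40000) / (-0.86590 − 3.87760) = 2.30000 − (0.08659)/(-4.74350) = 2.31825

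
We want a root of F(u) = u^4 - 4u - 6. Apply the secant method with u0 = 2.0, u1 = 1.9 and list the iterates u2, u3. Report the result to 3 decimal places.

F(2.0) = 2.00000, F(1.9) = -0.56790
u2 = 1.90000 − (-0.56790)·(1.90000 − 2.00000) / (-0.56790 − 2.00000) = 1.90000 − (0.05679)/(-2.56790) = 1.92212
F(1.92212) = -0.03893
u3 = 1.92212 − (-0.03893)·(1.92212 − 1.90000) / (-0.03893 − (-0.56790)) = 1.92212 − (-0.00086)/(0.52897) = 1.92374

1.922, 1.924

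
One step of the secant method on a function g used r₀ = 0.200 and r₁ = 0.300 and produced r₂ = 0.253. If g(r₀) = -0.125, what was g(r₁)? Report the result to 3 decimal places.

The secant line through (0.200, -0.125) and (0.300, g(r₁)) crosses zero at r₂ = 0.253.
So (0.200, -0.125), (0.300, g(r₁)), (0.253, 0) are collinear:
g(r₁) = -0.125 · (0.300 − 0.253) / (0.200 − 0.253) = -0.125 · (0.04700)/(-0.05300) = 0.11085

0.111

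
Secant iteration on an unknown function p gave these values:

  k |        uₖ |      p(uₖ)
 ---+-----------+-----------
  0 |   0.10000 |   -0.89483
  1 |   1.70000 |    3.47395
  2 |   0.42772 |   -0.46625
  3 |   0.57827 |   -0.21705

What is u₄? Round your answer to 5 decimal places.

u₄ = 0.57827 − (-0.21705)·(0.57827 − 0.42772) / (-0.21705 − (-0.46625))
   = 0.57827 − (-0.0326769)/(0.2492000) = 0.7093971

0.70940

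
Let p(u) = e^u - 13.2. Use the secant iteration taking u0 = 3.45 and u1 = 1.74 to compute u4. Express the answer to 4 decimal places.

p(3.45) = 18.300392, p(1.74) = -7.502657
u2 = 1.740000 − (-7.502657)·(1.740000 − 3.450000) / (-7.502657 − 18.300392) = 1.740000 − (12.829543)/(-25.803049) = 2.237210
p(2.237210) = -3.832836
u3 = 2.237210 − (-3.832836)·(2.237210 − 1.740000) / (-3.832836 − (-7.502657)) = 2.237210 − (-1.905726)/(3.669820) = 2.756507
p(2.756507) = 2.544753
u4 = 2.756507 − 2.544753·(2.756507 − 2.237210) / (2.544753 − (-3.832836)) = 2.756507 − (1.321482)/(6.377589) = 2.549300

2.5493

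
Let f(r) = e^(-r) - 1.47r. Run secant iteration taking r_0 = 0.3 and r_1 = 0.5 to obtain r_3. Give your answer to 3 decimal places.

0.439

f(0.3) = 0.29982, f(0.5) = -0.12847
r_2 = 0.50000 − (-0.12847)·(0.50000 − 0.30000) / (-0.12847 − 0.29982) = 0.50000 − (-0.02569)/(-0.42829) = 0.44001
f(0.44001) = -0.00278
r_3 = 0.44001 − (-0.00278)·(0.44001 − 0.50000) / (-0.00278 − (-0.12847)) = 0.44001 − (0.00017)/(0.12569) = 0.43868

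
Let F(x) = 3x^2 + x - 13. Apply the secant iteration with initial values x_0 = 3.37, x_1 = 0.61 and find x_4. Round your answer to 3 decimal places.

1.895

F(3.37) = 24.44070, F(0.61) = -11.27370
x_2 = 0.61000 − (-11.27370)·(0.61000 − 3.37000) / (-11.27370 − 24.44070) = 0.61000 − (31.11541)/(-35.71440) = 1.48123
F(1.48123) = -4.93666
x_3 = 1.48123 − (-4.93666)·(1.48123 − 0.61000) / (-4.93666 − (-11.27370)) = 1.48123 − (-4.30096)/(6.33704) = 2.15993
F(2.15993) = 3.15581
x_4 = 2.15993 − 3.15581·(2.15993 − 1.48123) / (3.15581 − (-4.93666)) = 2.15993 − (2.14185)/(8.09247) = 1.89526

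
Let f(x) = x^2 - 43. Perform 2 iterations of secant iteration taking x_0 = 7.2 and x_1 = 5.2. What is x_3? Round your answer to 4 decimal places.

f(7.2) = 8.840000, f(5.2) = -15.960000
x_2 = 5.200000 − (-15.960000)·(5.200000 − 7.200000) / (-15.960000 − 8.840000) = 5.200000 − (31.920000)/(-24.800000) = 6.487097
f(6.487097) = -0.917575
x_3 = 6.487097 − (-0.917575)·(6.487097 − 5.200000) / (-0.917575 − (-15.960000)) = 6.487097 − (-1.181008)/(15.042425) = 6.565609

6.5656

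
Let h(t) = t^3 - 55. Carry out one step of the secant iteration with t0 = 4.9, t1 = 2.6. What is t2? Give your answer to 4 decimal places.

3.4601

h(4.9) = 62.649000, h(2.6) = -37.424000
t2 = 2.600000 − (-37.424000)·(2.600000 − 4.900000) / (-37.424000 − 62.649000) = 2.600000 − (86.075200)/(-100.073000) = 3.460124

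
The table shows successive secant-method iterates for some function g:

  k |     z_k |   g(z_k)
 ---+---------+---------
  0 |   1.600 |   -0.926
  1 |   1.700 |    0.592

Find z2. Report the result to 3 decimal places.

z2 = 1.700 − 0.592·(1.700 − 1.600) / (0.592 − (-0.926))
   = 1.700 − (0.05920)/(1.51800) = 1.66100

1.661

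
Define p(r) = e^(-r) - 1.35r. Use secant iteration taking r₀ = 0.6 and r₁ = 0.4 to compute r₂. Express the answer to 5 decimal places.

p(0.6) = -0.2611884, p(0.4) = 0.1303200
r₂ = 0.4000000 − 0.1303200·(0.4000000 − 0.6000000) / (0.1303200 − (-0.2611884)) = 0.4000000 − (-0.0260640)/(0.3915084) = 0.4665733

0.46657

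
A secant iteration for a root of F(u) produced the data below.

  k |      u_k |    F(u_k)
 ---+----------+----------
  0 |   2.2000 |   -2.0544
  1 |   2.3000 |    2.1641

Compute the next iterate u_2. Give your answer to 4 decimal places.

u_2 = 2.3000 − 2.1641·(2.3000 − 2.2000) / (2.1641 − (-2.0544))
   = 2.3000 − (0.216410)/(4.218500) = 2.248700

2.2487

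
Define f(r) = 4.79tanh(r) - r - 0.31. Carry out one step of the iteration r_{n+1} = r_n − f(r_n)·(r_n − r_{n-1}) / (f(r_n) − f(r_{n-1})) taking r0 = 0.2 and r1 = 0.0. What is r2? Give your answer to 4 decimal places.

f(0.2) = 0.435428, f(0.0) = -0.310000
r2 = 0.000000 − (-0.310000)·(0.000000 − 0.200000) / (-0.310000 − 0.435428) = 0.000000 − (0.062000)/(-0.745428) = 0.083174

0.0832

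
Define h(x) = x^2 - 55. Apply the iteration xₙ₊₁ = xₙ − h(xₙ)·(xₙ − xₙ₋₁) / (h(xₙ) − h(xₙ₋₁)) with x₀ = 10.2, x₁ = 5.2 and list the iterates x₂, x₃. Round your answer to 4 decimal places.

h(10.2) = 49.040000, h(5.2) = -27.960000
x₂ = 5.200000 − (-27.960000)·(5.200000 − 10.200000) / (-27.960000 − 49.040000) = 5.200000 − (139.800000)/(-77.000000) = 7.015584
h(7.015584) = -5.781575
x₃ = 7.015584 − (-5.781575)·(7.015584 − 5.200000) / (-5.781575 − (-27.960000)) = 7.015584 − (-10.496938)/(22.178425) = 7.488879

7.0156, 7.4889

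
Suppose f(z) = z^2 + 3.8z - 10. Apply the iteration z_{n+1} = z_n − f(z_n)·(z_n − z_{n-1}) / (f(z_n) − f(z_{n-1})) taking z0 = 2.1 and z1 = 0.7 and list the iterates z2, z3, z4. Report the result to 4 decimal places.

1.7379, 1.7981, 1.7891

f(2.1) = 2.390000, f(0.7) = -6.850000
z2 = 0.700000 − (-6.850000)·(0.700000 − 2.100000) / (-6.850000 − 2.390000) = 0.700000 − (9.590000)/(-9.240000) = 1.737879
f(1.737879) = -0.375838
z3 = 1.737879 − (-0.375838)·(1.737879 − 0.700000) / (-0.375838 − (-6.850000)) = 1.737879 − (-0.390074)/(6.474162) = 1.798130
f(1.798130) = 0.066163
z4 = 1.798130 − 0.066163·(1.798130 − 1.737879) / (0.066163 − (-0.375838)) = 1.798130 − (0.003986)/(0.442001) = 1.789111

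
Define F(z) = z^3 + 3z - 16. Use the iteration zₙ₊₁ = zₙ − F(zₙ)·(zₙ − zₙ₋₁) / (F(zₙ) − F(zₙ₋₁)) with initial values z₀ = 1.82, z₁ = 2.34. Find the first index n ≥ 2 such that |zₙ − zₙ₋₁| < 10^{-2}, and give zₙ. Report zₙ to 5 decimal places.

F(1.82) = -4.5114320, F(2.34) = 3.8329040
z₂ = 2.3400000 − 3.8329040·(0.5200000)/(8.3443360) = 2.1011422;  |Δ| = 0.2388578
F(2.1011422) = -0.4204545
z₃ = 2.1011422 − (-0.4204545)·(-0.2388578)/(-4.2533585) = 2.1247538;  |Δ| = 0.0236117
F(2.1247538) = -0.0333700
z₄ = 2.1247538 − (-0.0333700)·(0.0236117)/(0.3870846) = 2.1267893;  |Δ| = 0.0020355
|z₄ − z₃| = 0.0020355 < 10^{-2}

n = 4, zₙ = 2.12679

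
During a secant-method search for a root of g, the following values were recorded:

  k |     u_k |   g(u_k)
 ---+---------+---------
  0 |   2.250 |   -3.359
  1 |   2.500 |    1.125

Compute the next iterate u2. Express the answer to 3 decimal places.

2.437

u2 = 2.500 − 1.125·(2.500 − 2.250) / (1.125 − (-3.359))
   = 2.500 − (0.28125)/(4.48400) = 2.43728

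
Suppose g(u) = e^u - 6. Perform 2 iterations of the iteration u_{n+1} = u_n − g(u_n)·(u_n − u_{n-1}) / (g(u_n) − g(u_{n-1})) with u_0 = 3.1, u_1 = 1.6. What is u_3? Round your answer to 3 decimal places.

g(3.1) = 16.19795, g(1.6) = -1.04697
u_2 = 1.60000 − (-1.04697)·(1.60000 − 3.10000) / (-1.04697 − 16.19795) = 1.60000 − (1.57045)/(-17.24492) = 1.69107
g(1.69107) = -0.57473
u_3 = 1.69107 − (-0.57473)·(1.69107 − 1.60000) / (-0.57473 − (-1.04697)) = 1.69107 − (-0.05234)/(0.47224) = 1.80190

1.802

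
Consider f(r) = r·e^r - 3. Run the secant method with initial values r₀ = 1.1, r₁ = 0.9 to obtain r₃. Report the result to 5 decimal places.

f(1.1) = 0.3045826, f(0.9) = -0.7863572
r₂ = 0.9000000 − (-0.7863572)·(0.9000000 − 1.1000000) / (-0.7863572 − 0.3045826) = 0.9000000 − (0.1572714)/(-1.0909398) = 1.0441614
f(1.0441614) = -0.0335216
r₃ = 1.0441614 − (-0.0335216)·(1.0441614 − 0.9000000) / (-0.0335216 − (-0.7863572)) = 1.0441614 − (-0.0048325)/(0.7528356) = 1.0505805

1.05058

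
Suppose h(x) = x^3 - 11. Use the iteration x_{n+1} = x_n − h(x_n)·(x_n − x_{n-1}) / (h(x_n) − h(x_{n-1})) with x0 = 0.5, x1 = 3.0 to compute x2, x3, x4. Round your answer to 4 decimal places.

h(0.5) = -10.875000, h(3.0) = 16.000000
x2 = 3.000000 − 16.000000·(3.000000 − 0.500000) / (16.000000 − (-10.875000)) = 3.000000 − (40.000000)/(26.875000) = 1.511628
h(1.511628) = -7.545902
x3 = 1.511628 − (-7.545902)·(1.511628 − 3.000000) / (-7.545902 − 16.000000) = 1.511628 − (11.231109)/(-23.545902) = 1.988616
h(1.988616) = -3.135835
x4 = 1.988616 − (-3.135835)·(1.988616 − 1.511628) / (-3.135835 − (-7.545902)) = 1.988616 − (-1.495755)/(4.410067) = 2.327784

1.5116, 1.9886, 2.3278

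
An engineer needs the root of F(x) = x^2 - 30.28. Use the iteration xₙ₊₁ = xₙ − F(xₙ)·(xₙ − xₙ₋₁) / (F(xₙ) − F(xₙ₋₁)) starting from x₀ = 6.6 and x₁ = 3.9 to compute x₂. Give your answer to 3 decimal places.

5.335

F(6.6) = 13.28000, F(3.9) = -15.07000
x₂ = 3.90000 − (-15.07000)·(3.90000 − 6.60000) / (-15.07000 − 13.28000) = 3.90000 − (40.68900)/(-28.35000) = 5.33524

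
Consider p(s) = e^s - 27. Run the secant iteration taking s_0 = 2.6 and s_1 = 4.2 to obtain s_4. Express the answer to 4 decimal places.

p(2.6) = -13.536262, p(4.2) = 39.686331
s_2 = 4.200000 − 39.686331·(4.200000 − 2.600000) / (39.686331 − (-13.536262)) = 4.200000 − (63.498130)/(53.222593) = 3.006933
p(3.006933) = -6.774730
s_3 = 3.006933 − (-6.774730)·(3.006933 − 4.200000) / (-6.774730 − 39.686331) = 3.006933 − (8.082708)/(-46.461061) = 3.180900
p(3.180900) = -2.931591
s_4 = 3.180900 − (-2.931591)·(3.180900 − 3.006933) / (-2.931591 − (-6.774730)) = 3.180900 − (-0.510001)/(3.843140) = 3.313604

3.3136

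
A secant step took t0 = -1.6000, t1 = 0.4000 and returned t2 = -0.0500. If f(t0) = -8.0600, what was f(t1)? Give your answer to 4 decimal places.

2.3400

The secant line through (-1.6000, -8.0600) and (0.4000, f(t1)) crosses zero at t2 = -0.0500.
So (-1.6000, -8.0600), (0.4000, f(t1)), (-0.0500, 0) are collinear:
f(t1) = -8.0600 · (0.4000 − (-0.0500)) / (-1.6000 − (-0.0500)) = -8.0600 · (0.450000)/(-1.550000) = 2.340000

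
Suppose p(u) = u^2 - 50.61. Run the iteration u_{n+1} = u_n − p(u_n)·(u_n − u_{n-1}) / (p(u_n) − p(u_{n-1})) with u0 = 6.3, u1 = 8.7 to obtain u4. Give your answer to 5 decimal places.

p(6.3) = -10.9200000, p(8.7) = 25.0800000
u2 = 8.7000000 − 25.0800000·(8.7000000 − 6.3000000) / (25.0800000 − (-10.9200000)) = 8.7000000 − (60.1920000)/(36.0000000) = 7.0280000
p(7.0280000) = -1.2172160
u3 = 7.0280000 − (-1.2172160)·(7.0280000 − 8.7000000) / (-1.2172160 − 25.0800000) = 7.0280000 − (2.0351852)/(-26.2972160) = 7.1053917
p(7.1053917) = -0.1234094
u4 = 7.1053917 − (-0.1234094)·(7.1053917 − 7.0280000) / (-0.1234094 − (-1.2172160)) = 7.1053917 − (-0.0095509)/(1.0938066) = 7.1141234

7.11412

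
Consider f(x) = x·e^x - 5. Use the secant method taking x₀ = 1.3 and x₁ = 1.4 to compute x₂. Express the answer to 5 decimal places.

f(1.3) = -0.2299143, f(1.4) = 0.6772800
x₂ = 1.4000000 − 0.6772800·(1.4000000 − 1.3000000) / (0.6772800 − (-0.2299143)) = 1.4000000 − (0.0677280)/(0.9071943) = 1.3253435

1.32534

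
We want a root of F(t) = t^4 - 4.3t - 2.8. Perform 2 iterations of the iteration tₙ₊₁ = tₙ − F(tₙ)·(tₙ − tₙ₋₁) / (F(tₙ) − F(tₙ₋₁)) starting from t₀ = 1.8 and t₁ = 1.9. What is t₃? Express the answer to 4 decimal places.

F(1.8) = -0.042400, F(1.9) = 2.062100
t₂ = 1.900000 − 2.062100·(1.900000 − 1.800000) / (2.062100 − (-0.042400)) = 1.900000 − (0.206210)/(2.104500) = 1.802015
F(1.802015) = -0.003985
t₃ = 1.802015 − (-0.003985)·(1.802015 − 1.900000) / (-0.003985 − 2.062100) = 1.802015 − (0.000390)/(-2.066085) = 1.802204

1.8022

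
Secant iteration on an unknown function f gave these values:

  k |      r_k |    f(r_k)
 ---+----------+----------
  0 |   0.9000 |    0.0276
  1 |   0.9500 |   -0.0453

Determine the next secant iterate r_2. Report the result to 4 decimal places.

r_2 = 0.9500 − (-0.0453)·(0.9500 − 0.9000) / (-0.0453 − 0.0276)
   = 0.9500 − (-0.002265)/(-0.072900) = 0.918930

0.9189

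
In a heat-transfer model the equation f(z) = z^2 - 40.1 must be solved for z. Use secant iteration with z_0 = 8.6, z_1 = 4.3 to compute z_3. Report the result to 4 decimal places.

f(8.6) = 33.860000, f(4.3) = -21.610000
z_2 = 4.300000 − (-21.610000)·(4.300000 − 8.600000) / (-21.610000 − 33.860000) = 4.300000 − (92.923000)/(-55.470000) = 5.975194
f(5.975194) = -4.397059
z_3 = 5.975194 − (-4.397059)·(5.975194 − 4.300000) / (-4.397059 − (-21.610000)) = 5.975194 − (-7.365926)/(17.212941) = 6.403123

6.4031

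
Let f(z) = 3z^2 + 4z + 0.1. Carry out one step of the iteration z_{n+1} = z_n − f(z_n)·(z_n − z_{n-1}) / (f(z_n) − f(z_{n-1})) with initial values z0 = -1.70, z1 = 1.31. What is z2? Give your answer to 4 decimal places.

f(-1.70) = 1.970000, f(1.31) = 10.488300
z2 = 1.310000 − 10.488300·(1.310000 − (-1.700000)) / (10.488300 − 1.970000) = 1.310000 − (31.569783)/(8.518300) = -2.396113

-2.3961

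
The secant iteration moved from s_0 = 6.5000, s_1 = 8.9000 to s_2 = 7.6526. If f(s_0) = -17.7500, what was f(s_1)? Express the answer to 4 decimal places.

The secant line through (6.5000, -17.7500) and (8.9000, f(s_1)) crosses zero at s_2 = 7.6526.
So (6.5000, -17.7500), (8.9000, f(s_1)), (7.6526, 0) are collinear:
f(s_1) = -17.7500 · (8.9000 − 7.6526) / (6.5000 − 7.6526) = -17.7500 · (1.247400)/(-1.152600) = 19.209917

19.2099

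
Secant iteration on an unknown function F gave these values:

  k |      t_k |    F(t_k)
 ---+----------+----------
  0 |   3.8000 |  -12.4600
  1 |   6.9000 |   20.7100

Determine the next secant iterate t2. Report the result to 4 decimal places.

t2 = 6.9000 − 20.7100·(6.9000 − 3.8000) / (20.7100 − (-12.4600))
   = 6.9000 − (64.201000)/(33.170000) = 4.964486

4.9645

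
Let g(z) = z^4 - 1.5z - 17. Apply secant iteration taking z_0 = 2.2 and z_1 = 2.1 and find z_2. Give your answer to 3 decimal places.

2.118

g(2.2) = 3.12560, g(2.1) = -0.70190
z_2 = 2.10000 − (-0.70190)·(2.10000 − 2.20000) / (-0.70190 − 3.12560) = 2.10000 − (0.07019)/(-3.82750) = 2.11834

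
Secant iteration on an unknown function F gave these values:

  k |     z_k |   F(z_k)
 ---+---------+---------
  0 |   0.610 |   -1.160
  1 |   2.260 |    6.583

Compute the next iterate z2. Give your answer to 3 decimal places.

z2 = 2.260 − 6.583·(2.260 − 0.610) / (6.583 − (-1.160))
   = 2.260 − (10.86195)/(7.74300) = 0.85719

0.857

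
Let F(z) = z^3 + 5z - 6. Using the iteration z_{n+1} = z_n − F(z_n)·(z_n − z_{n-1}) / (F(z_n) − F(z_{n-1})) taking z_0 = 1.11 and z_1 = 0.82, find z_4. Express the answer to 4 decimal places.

1.0000

F(1.11) = 0.917631, F(0.82) = -1.348632
z_2 = 0.820000 − (-1.348632)·(0.820000 − 1.110000) / (-1.348632 − 0.917631) = 0.820000 − (0.391103)/(-2.266263) = 0.992576
F(0.992576) = -0.059225
z_3 = 0.992576 − (-0.059225)·(0.992576 − 0.820000) / (-0.059225 − (-1.348632)) = 0.992576 − (-0.010221)/(1.289407) = 1.000503
F(1.000503) = 0.004025
z_4 = 1.000503 − 0.004025·(1.000503 − 0.992576) / (0.004025 − (-0.059225)) = 1.000503 − (0.000032)/(0.063250) = 0.999999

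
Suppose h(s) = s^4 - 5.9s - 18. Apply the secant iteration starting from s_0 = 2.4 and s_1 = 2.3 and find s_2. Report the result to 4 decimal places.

h(2.4) = 1.017600, h(2.3) = -3.585900
s_2 = 2.300000 − (-3.585900)·(2.300000 − 2.400000) / (-3.585900 − 1.017600) = 2.300000 − (0.358590)/(-4.603500) = 2.377895

2.3779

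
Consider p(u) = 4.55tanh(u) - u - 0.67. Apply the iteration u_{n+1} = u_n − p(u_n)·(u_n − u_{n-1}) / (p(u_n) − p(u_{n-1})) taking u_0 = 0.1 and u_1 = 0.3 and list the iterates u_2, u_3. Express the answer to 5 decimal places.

0.19420, 0.19162

p(0.1) = -0.3165106, p(0.3) = 0.3554724
u_2 = 0.3000000 − 0.3554724·(0.3000000 − 0.1000000) / (0.3554724 − (-0.3165106)) = 0.3000000 − (0.0710945)/(0.6719830) = 0.1942020
p(0.1942020) = 0.0084737
u_3 = 0.1942020 − 0.0084737·(0.1942020 − 0.3000000) / (0.0084737 − 0.3554724) = 0.1942020 − (-0.0008965)/(-0.3469987) = 0.1916184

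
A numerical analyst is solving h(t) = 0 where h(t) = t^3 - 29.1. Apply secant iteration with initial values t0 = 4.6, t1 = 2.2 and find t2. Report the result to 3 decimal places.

2.711

h(4.6) = 68.23600, h(2.2) = -18.45200
t2 = 2.20000 − (-18.45200)·(2.20000 − 4.60000) / (-18.45200 − 68.23600) = 2.20000 − (44.28480)/(-86.68800) = 2.71085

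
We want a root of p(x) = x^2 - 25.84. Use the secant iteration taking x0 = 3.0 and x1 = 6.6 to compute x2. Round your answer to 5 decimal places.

p(3.0) = -16.8400000, p(6.6) = 17.7200000
x2 = 6.6000000 − 17.7200000·(6.6000000 − 3.0000000) / (17.7200000 − (-16.8400000)) = 6.6000000 − (63.7920000)/(34.5600000) = 4.7541667

4.75417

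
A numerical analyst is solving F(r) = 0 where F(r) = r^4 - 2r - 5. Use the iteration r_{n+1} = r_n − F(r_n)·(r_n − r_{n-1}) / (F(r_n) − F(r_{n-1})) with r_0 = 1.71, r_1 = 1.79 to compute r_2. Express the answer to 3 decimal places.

1.703

F(1.71) = 0.13036, F(1.79) = 1.68626
r_2 = 1.79000 − 1.68626·(1.79000 − 1.71000) / (1.68626 − 0.13036) = 1.79000 − (0.13490)/(1.55590) = 1.70330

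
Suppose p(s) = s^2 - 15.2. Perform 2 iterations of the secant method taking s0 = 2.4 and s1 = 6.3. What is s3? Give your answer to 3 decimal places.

3.797

p(2.4) = -9.44000, p(6.3) = 24.49000
s2 = 6.30000 − 24.49000·(6.30000 − 2.40000) / (24.49000 − (-9.44000)) = 6.30000 − (95.51100)/(33.93000) = 3.48506
p(3.48506) = -3.05437
s3 = 3.48506 − (-3.05437)·(3.48506 − 6.30000) / (-3.05437 − 24.49000) = 3.48506 − (8.59789)/(-27.54437) = 3.79720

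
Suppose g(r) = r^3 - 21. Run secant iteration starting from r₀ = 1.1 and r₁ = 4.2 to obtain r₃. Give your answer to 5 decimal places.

2.40259

g(1.1) = -19.6690000, g(4.2) = 53.0880000
r₂ = 4.2000000 − 53.0880000·(4.2000000 − 1.1000000) / (53.0880000 − (-19.6690000)) = 4.2000000 − (164.5728000)/(72.7570000) = 1.9380486
g(1.9380486) = -13.7206270
r₃ = 1.9380486 − (-13.7206270)·(1.9380486 − 4.2000000) / (-13.7206270 − 53.0880000) = 1.9380486 − (31.0353919)/(-66.8086270) = 2.4025903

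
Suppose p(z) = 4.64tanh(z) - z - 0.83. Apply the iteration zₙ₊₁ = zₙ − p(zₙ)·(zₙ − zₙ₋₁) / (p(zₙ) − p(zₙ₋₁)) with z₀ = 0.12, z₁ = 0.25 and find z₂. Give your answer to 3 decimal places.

p(0.12) = -0.39586, p(0.25) = 0.05642
z₂ = 0.25000 − 0.05642·(0.25000 − 0.12000) / (0.05642 − (-0.39586)) = 0.25000 − (0.00733)/(0.45228) = 0.23378

0.234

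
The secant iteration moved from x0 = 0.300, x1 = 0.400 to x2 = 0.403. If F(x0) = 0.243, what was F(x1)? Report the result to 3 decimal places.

0.007

The secant line through (0.300, 0.243) and (0.400, F(x1)) crosses zero at x2 = 0.403.
So (0.300, 0.243), (0.400, F(x1)), (0.403, 0) are collinear:
F(x1) = 0.243 · (0.400 − 0.403) / (0.300 − 0.403) = 0.243 · (-0.00300)/(-0.10300) = 0.00708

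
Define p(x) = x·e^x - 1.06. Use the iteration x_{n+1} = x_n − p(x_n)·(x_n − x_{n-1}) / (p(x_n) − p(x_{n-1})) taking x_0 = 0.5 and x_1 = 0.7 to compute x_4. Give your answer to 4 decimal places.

0.5885

p(0.5) = -0.235639, p(0.7) = 0.349627
x_2 = 0.700000 − 0.349627·(0.700000 − 0.500000) / (0.349627 − (-0.235639)) = 0.700000 − (0.069925)/(0.585266) = 0.580524
p(0.580524) = -0.022619
x_3 = 0.580524 − (-0.022619)·(0.580524 − 0.700000) / (-0.022619 − 0.349627) = 0.580524 − (0.002702)/(-0.372246) = 0.587784
p(0.587784) = -0.001993
x_4 = 0.587784 − (-0.001993)·(0.587784 − 0.580524) / (-0.001993 − (-0.022619)) = 0.587784 − (-0.000014)/(0.020626) = 0.588485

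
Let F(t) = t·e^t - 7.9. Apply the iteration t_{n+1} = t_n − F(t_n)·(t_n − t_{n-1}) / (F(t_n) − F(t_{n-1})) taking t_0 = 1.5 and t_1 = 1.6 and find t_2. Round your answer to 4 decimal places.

F(1.5) = -1.177466, F(1.6) = 0.024852
t_2 = 1.600000 − 0.024852·(1.600000 − 1.500000) / (0.024852 − (-1.177466)) = 1.600000 − (0.002485)/(1.202318) = 1.597933

1.5979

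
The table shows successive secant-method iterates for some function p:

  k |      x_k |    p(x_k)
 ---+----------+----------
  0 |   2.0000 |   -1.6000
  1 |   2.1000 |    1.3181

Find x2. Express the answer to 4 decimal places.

x2 = 2.1000 − 1.3181·(2.1000 − 2.0000) / (1.3181 − (-1.6000))
   = 2.1000 − (0.131810)/(2.918100) = 2.054830

2.0548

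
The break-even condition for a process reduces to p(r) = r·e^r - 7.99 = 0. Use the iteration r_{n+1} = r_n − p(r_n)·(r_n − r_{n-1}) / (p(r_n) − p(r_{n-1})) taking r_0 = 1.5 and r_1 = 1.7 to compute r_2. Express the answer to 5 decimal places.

p(1.5) = -1.2674664, p(1.7) = 1.3157106
r_2 = 1.7000000 − 1.3157106·(1.7000000 − 1.5000000) / (1.3157106 − (-1.2674664)) = 1.7000000 − (0.2631421)/(2.5831770) = 1.5981324

1.59813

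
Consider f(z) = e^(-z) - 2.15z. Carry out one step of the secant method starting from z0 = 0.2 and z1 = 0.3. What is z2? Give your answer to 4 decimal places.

0.3327

f(0.2) = 0.388731, f(0.3) = 0.095818
z2 = 0.300000 − 0.095818·(0.300000 − 0.200000) / (0.095818 − 0.388731) = 0.300000 − (0.009582)/(-0.292913) = 0.332712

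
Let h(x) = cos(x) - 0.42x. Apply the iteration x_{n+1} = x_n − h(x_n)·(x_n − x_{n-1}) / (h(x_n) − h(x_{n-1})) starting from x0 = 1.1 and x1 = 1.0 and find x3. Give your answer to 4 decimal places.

h(1.1) = -0.008404, h(1.0) = 0.120302
x2 = 1.000000 − 0.120302·(1.000000 − 1.100000) / (0.120302 − (-0.008404)) = 1.000000 − (-0.012030)/(0.128706) = 1.093470
h(1.093470) = 0.000148
x3 = 1.093470 − 0.000148·(1.093470 − 1.000000) / (0.000148 − 0.120302) = 1.093470 − (0.000014)/(-0.120154) = 1.093586

1.0936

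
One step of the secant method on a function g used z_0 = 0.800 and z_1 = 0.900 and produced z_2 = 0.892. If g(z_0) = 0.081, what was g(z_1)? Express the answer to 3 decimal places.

The secant line through (0.800, 0.081) and (0.900, g(z_1)) crosses zero at z_2 = 0.892.
So (0.800, 0.081), (0.900, g(z_1)), (0.892, 0) are collinear:
g(z_1) = 0.081 · (0.900 − 0.892) / (0.800 − 0.892) = 0.081 · (0.00800)/(-0.09200) = -0.00704

-0.007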